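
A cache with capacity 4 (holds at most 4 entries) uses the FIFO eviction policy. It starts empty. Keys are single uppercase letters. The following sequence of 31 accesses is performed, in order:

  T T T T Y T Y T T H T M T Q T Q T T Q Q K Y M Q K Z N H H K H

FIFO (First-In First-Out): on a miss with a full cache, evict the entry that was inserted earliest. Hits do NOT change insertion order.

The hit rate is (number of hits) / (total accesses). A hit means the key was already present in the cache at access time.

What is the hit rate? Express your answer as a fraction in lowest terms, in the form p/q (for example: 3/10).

FIFO simulation (capacity=4):
  1. access T: MISS. Cache (old->new): [T]
  2. access T: HIT. Cache (old->new): [T]
  3. access T: HIT. Cache (old->new): [T]
  4. access T: HIT. Cache (old->new): [T]
  5. access Y: MISS. Cache (old->new): [T Y]
  6. access T: HIT. Cache (old->new): [T Y]
  7. access Y: HIT. Cache (old->new): [T Y]
  8. access T: HIT. Cache (old->new): [T Y]
  9. access T: HIT. Cache (old->new): [T Y]
  10. access H: MISS. Cache (old->new): [T Y H]
  11. access T: HIT. Cache (old->new): [T Y H]
  12. access M: MISS. Cache (old->new): [T Y H M]
  13. access T: HIT. Cache (old->new): [T Y H M]
  14. access Q: MISS, evict T. Cache (old->new): [Y H M Q]
  15. access T: MISS, evict Y. Cache (old->new): [H M Q T]
  16. access Q: HIT. Cache (old->new): [H M Q T]
  17. access T: HIT. Cache (old->new): [H M Q T]
  18. access T: HIT. Cache (old->new): [H M Q T]
  19. access Q: HIT. Cache (old->new): [H M Q T]
  20. access Q: HIT. Cache (old->new): [H M Q T]
  21. access K: MISS, evict H. Cache (old->new): [M Q T K]
  22. access Y: MISS, evict M. Cache (old->new): [Q T K Y]
  23. access M: MISS, evict Q. Cache (old->new): [T K Y M]
  24. access Q: MISS, evict T. Cache (old->new): [K Y M Q]
  25. access K: HIT. Cache (old->new): [K Y M Q]
  26. access Z: MISS, evict K. Cache (old->new): [Y M Q Z]
  27. access N: MISS, evict Y. Cache (old->new): [M Q Z N]
  28. access H: MISS, evict M. Cache (old->new): [Q Z N H]
  29. access H: HIT. Cache (old->new): [Q Z N H]
  30. access K: MISS, evict Q. Cache (old->new): [Z N H K]
  31. access H: HIT. Cache (old->new): [Z N H K]
Total: 17 hits, 14 misses, 10 evictions

Hit rate = 17/31

Answer: 17/31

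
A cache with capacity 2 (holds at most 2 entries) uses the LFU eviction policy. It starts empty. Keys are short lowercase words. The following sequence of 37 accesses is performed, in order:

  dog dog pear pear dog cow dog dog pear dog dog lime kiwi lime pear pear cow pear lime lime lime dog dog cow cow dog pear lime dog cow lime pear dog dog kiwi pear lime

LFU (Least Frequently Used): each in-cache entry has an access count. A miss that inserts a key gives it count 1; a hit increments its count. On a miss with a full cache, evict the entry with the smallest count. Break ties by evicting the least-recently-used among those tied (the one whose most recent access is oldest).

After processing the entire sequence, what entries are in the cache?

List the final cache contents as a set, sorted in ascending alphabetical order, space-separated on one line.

Answer: dog lime

Derivation:
LFU simulation (capacity=2):
  1. access dog: MISS. Cache: [dog(c=1)]
  2. access dog: HIT, count now 2. Cache: [dog(c=2)]
  3. access pear: MISS. Cache: [pear(c=1) dog(c=2)]
  4. access pear: HIT, count now 2. Cache: [dog(c=2) pear(c=2)]
  5. access dog: HIT, count now 3. Cache: [pear(c=2) dog(c=3)]
  6. access cow: MISS, evict pear(c=2). Cache: [cow(c=1) dog(c=3)]
  7. access dog: HIT, count now 4. Cache: [cow(c=1) dog(c=4)]
  8. access dog: HIT, count now 5. Cache: [cow(c=1) dog(c=5)]
  9. access pear: MISS, evict cow(c=1). Cache: [pear(c=1) dog(c=5)]
  10. access dog: HIT, count now 6. Cache: [pear(c=1) dog(c=6)]
  11. access dog: HIT, count now 7. Cache: [pear(c=1) dog(c=7)]
  12. access lime: MISS, evict pear(c=1). Cache: [lime(c=1) dog(c=7)]
  13. access kiwi: MISS, evict lime(c=1). Cache: [kiwi(c=1) dog(c=7)]
  14. access lime: MISS, evict kiwi(c=1). Cache: [lime(c=1) dog(c=7)]
  15. access pear: MISS, evict lime(c=1). Cache: [pear(c=1) dog(c=7)]
  16. access pear: HIT, count now 2. Cache: [pear(c=2) dog(c=7)]
  17. access cow: MISS, evict pear(c=2). Cache: [cow(c=1) dog(c=7)]
  18. access pear: MISS, evict cow(c=1). Cache: [pear(c=1) dog(c=7)]
  19. access lime: MISS, evict pear(c=1). Cache: [lime(c=1) dog(c=7)]
  20. access lime: HIT, count now 2. Cache: [lime(c=2) dog(c=7)]
  21. access lime: HIT, count now 3. Cache: [lime(c=3) dog(c=7)]
  22. access dog: HIT, count now 8. Cache: [lime(c=3) dog(c=8)]
  23. access dog: HIT, count now 9. Cache: [lime(c=3) dog(c=9)]
  24. access cow: MISS, evict lime(c=3). Cache: [cow(c=1) dog(c=9)]
  25. access cow: HIT, count now 2. Cache: [cow(c=2) dog(c=9)]
  26. access dog: HIT, count now 10. Cache: [cow(c=2) dog(c=10)]
  27. access pear: MISS, evict cow(c=2). Cache: [pear(c=1) dog(c=10)]
  28. access lime: MISS, evict pear(c=1). Cache: [lime(c=1) dog(c=10)]
  29. access dog: HIT, count now 11. Cache: [lime(c=1) dog(c=11)]
  30. access cow: MISS, evict lime(c=1). Cache: [cow(c=1) dog(c=11)]
  31. access lime: MISS, evict cow(c=1). Cache: [lime(c=1) dog(c=11)]
  32. access pear: MISS, evict lime(c=1). Cache: [pear(c=1) dog(c=11)]
  33. access dog: HIT, count now 12. Cache: [pear(c=1) dog(c=12)]
  34. access dog: HIT, count now 13. Cache: [pear(c=1) dog(c=13)]
  35. access kiwi: MISS, evict pear(c=1). Cache: [kiwi(c=1) dog(c=13)]
  36. access pear: MISS, evict kiwi(c=1). Cache: [pear(c=1) dog(c=13)]
  37. access lime: MISS, evict pear(c=1). Cache: [lime(c=1) dog(c=13)]
Total: 17 hits, 20 misses, 18 evictions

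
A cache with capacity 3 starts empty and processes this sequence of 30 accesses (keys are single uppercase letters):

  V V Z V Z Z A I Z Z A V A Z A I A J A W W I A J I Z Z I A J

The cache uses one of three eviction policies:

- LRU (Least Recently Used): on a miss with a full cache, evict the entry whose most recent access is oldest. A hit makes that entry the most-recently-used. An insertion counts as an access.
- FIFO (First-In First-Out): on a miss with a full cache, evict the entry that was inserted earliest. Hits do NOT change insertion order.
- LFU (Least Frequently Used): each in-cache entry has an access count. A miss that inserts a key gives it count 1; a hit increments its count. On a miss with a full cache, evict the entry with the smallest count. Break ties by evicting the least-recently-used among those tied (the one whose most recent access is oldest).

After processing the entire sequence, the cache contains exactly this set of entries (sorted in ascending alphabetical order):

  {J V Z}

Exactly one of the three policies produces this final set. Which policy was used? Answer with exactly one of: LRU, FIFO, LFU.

Answer: LFU

Derivation:
Simulating under each policy and comparing final sets:
  LRU: final set = {A I J} -> differs
  FIFO: final set = {I J Z} -> differs
  LFU: final set = {J V Z} -> MATCHES target
Only LFU produces the target set.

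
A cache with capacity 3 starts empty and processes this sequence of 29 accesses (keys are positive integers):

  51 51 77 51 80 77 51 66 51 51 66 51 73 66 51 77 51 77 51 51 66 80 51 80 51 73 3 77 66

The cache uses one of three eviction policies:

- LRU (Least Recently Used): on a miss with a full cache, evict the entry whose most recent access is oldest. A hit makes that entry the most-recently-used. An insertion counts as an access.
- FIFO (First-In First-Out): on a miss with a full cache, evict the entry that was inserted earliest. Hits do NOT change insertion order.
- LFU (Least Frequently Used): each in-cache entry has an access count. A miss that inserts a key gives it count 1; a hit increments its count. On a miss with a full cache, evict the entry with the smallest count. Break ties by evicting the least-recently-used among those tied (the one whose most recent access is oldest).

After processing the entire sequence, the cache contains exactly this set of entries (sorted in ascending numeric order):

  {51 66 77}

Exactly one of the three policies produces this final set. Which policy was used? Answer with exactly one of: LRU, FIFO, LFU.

Simulating under each policy and comparing final sets:
  LRU: final set = {3 66 77} -> differs
  FIFO: final set = {3 66 77} -> differs
  LFU: final set = {51 66 77} -> MATCHES target
Only LFU produces the target set.

Answer: LFU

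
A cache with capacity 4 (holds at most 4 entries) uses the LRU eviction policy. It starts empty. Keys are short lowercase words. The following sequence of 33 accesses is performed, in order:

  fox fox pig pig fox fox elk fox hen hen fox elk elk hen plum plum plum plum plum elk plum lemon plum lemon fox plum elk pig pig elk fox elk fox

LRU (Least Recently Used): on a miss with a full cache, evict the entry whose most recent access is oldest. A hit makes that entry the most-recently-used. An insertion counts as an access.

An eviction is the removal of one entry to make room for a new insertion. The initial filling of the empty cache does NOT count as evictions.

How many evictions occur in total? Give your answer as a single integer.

Answer: 4

Derivation:
LRU simulation (capacity=4):
  1. access fox: MISS. Cache (LRU->MRU): [fox]
  2. access fox: HIT. Cache (LRU->MRU): [fox]
  3. access pig: MISS. Cache (LRU->MRU): [fox pig]
  4. access pig: HIT. Cache (LRU->MRU): [fox pig]
  5. access fox: HIT. Cache (LRU->MRU): [pig fox]
  6. access fox: HIT. Cache (LRU->MRU): [pig fox]
  7. access elk: MISS. Cache (LRU->MRU): [pig fox elk]
  8. access fox: HIT. Cache (LRU->MRU): [pig elk fox]
  9. access hen: MISS. Cache (LRU->MRU): [pig elk fox hen]
  10. access hen: HIT. Cache (LRU->MRU): [pig elk fox hen]
  11. access fox: HIT. Cache (LRU->MRU): [pig elk hen fox]
  12. access elk: HIT. Cache (LRU->MRU): [pig hen fox elk]
  13. access elk: HIT. Cache (LRU->MRU): [pig hen fox elk]
  14. access hen: HIT. Cache (LRU->MRU): [pig fox elk hen]
  15. access plum: MISS, evict pig. Cache (LRU->MRU): [fox elk hen plum]
  16. access plum: HIT. Cache (LRU->MRU): [fox elk hen plum]
  17. access plum: HIT. Cache (LRU->MRU): [fox elk hen plum]
  18. access plum: HIT. Cache (LRU->MRU): [fox elk hen plum]
  19. access plum: HIT. Cache (LRU->MRU): [fox elk hen plum]
  20. access elk: HIT. Cache (LRU->MRU): [fox hen plum elk]
  21. access plum: HIT. Cache (LRU->MRU): [fox hen elk plum]
  22. access lemon: MISS, evict fox. Cache (LRU->MRU): [hen elk plum lemon]
  23. access plum: HIT. Cache (LRU->MRU): [hen elk lemon plum]
  24. access lemon: HIT. Cache (LRU->MRU): [hen elk plum lemon]
  25. access fox: MISS, evict hen. Cache (LRU->MRU): [elk plum lemon fox]
  26. access plum: HIT. Cache (LRU->MRU): [elk lemon fox plum]
  27. access elk: HIT. Cache (LRU->MRU): [lemon fox plum elk]
  28. access pig: MISS, evict lemon. Cache (LRU->MRU): [fox plum elk pig]
  29. access pig: HIT. Cache (LRU->MRU): [fox plum elk pig]
  30. access elk: HIT. Cache (LRU->MRU): [fox plum pig elk]
  31. access fox: HIT. Cache (LRU->MRU): [plum pig elk fox]
  32. access elk: HIT. Cache (LRU->MRU): [plum pig fox elk]
  33. access fox: HIT. Cache (LRU->MRU): [plum pig elk fox]
Total: 25 hits, 8 misses, 4 evictions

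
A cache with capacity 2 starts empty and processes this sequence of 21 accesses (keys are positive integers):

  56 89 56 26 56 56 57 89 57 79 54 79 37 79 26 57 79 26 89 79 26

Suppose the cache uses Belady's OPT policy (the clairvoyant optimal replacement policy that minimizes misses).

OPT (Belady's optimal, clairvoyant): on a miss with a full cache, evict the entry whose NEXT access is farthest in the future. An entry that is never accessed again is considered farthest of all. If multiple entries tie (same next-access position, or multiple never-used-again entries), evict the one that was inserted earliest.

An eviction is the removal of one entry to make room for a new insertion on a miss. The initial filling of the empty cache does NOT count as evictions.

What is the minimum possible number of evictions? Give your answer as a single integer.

Answer: 11

Derivation:
OPT (Belady) simulation (capacity=2):
  1. access 56: MISS. Cache: [56]
  2. access 89: MISS. Cache: [56 89]
  3. access 56: HIT. Next use of 56: step 5. Cache: [56 89]
  4. access 26: MISS, evict 89 (next use: step 8). Cache: [56 26]
  5. access 56: HIT. Next use of 56: step 6. Cache: [56 26]
  6. access 56: HIT. Next use of 56: never. Cache: [56 26]
  7. access 57: MISS, evict 56 (next use: never). Cache: [26 57]
  8. access 89: MISS, evict 26 (next use: step 15). Cache: [57 89]
  9. access 57: HIT. Next use of 57: step 16. Cache: [57 89]
  10. access 79: MISS, evict 89 (next use: step 19). Cache: [57 79]
  11. access 54: MISS, evict 57 (next use: step 16). Cache: [79 54]
  12. access 79: HIT. Next use of 79: step 14. Cache: [79 54]
  13. access 37: MISS, evict 54 (next use: never). Cache: [79 37]
  14. access 79: HIT. Next use of 79: step 17. Cache: [79 37]
  15. access 26: MISS, evict 37 (next use: never). Cache: [79 26]
  16. access 57: MISS, evict 26 (next use: step 18). Cache: [79 57]
  17. access 79: HIT. Next use of 79: step 20. Cache: [79 57]
  18. access 26: MISS, evict 57 (next use: never). Cache: [79 26]
  19. access 89: MISS, evict 26 (next use: step 21). Cache: [79 89]
  20. access 79: HIT. Next use of 79: never. Cache: [79 89]
  21. access 26: MISS, evict 79 (next use: never). Cache: [89 26]
Total: 8 hits, 13 misses, 11 evictions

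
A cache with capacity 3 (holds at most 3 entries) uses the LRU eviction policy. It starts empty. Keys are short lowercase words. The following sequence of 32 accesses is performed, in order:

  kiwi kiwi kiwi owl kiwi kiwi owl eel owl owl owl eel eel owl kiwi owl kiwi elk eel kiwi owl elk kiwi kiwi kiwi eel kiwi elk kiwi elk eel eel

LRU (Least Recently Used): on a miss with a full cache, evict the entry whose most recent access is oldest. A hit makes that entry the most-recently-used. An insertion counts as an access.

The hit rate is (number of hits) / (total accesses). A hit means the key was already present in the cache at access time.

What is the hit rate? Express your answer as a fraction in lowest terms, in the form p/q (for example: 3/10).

LRU simulation (capacity=3):
  1. access kiwi: MISS. Cache (LRU->MRU): [kiwi]
  2. access kiwi: HIT. Cache (LRU->MRU): [kiwi]
  3. access kiwi: HIT. Cache (LRU->MRU): [kiwi]
  4. access owl: MISS. Cache (LRU->MRU): [kiwi owl]
  5. access kiwi: HIT. Cache (LRU->MRU): [owl kiwi]
  6. access kiwi: HIT. Cache (LRU->MRU): [owl kiwi]
  7. access owl: HIT. Cache (LRU->MRU): [kiwi owl]
  8. access eel: MISS. Cache (LRU->MRU): [kiwi owl eel]
  9. access owl: HIT. Cache (LRU->MRU): [kiwi eel owl]
  10. access owl: HIT. Cache (LRU->MRU): [kiwi eel owl]
  11. access owl: HIT. Cache (LRU->MRU): [kiwi eel owl]
  12. access eel: HIT. Cache (LRU->MRU): [kiwi owl eel]
  13. access eel: HIT. Cache (LRU->MRU): [kiwi owl eel]
  14. access owl: HIT. Cache (LRU->MRU): [kiwi eel owl]
  15. access kiwi: HIT. Cache (LRU->MRU): [eel owl kiwi]
  16. access owl: HIT. Cache (LRU->MRU): [eel kiwi owl]
  17. access kiwi: HIT. Cache (LRU->MRU): [eel owl kiwi]
  18. access elk: MISS, evict eel. Cache (LRU->MRU): [owl kiwi elk]
  19. access eel: MISS, evict owl. Cache (LRU->MRU): [kiwi elk eel]
  20. access kiwi: HIT. Cache (LRU->MRU): [elk eel kiwi]
  21. access owl: MISS, evict elk. Cache (LRU->MRU): [eel kiwi owl]
  22. access elk: MISS, evict eel. Cache (LRU->MRU): [kiwi owl elk]
  23. access kiwi: HIT. Cache (LRU->MRU): [owl elk kiwi]
  24. access kiwi: HIT. Cache (LRU->MRU): [owl elk kiwi]
  25. access kiwi: HIT. Cache (LRU->MRU): [owl elk kiwi]
  26. access eel: MISS, evict owl. Cache (LRU->MRU): [elk kiwi eel]
  27. access kiwi: HIT. Cache (LRU->MRU): [elk eel kiwi]
  28. access elk: HIT. Cache (LRU->MRU): [eel kiwi elk]
  29. access kiwi: HIT. Cache (LRU->MRU): [eel elk kiwi]
  30. access elk: HIT. Cache (LRU->MRU): [eel kiwi elk]
  31. access eel: HIT. Cache (LRU->MRU): [kiwi elk eel]
  32. access eel: HIT. Cache (LRU->MRU): [kiwi elk eel]
Total: 24 hits, 8 misses, 5 evictions

Hit rate = 24/32 = 3/4

Answer: 3/4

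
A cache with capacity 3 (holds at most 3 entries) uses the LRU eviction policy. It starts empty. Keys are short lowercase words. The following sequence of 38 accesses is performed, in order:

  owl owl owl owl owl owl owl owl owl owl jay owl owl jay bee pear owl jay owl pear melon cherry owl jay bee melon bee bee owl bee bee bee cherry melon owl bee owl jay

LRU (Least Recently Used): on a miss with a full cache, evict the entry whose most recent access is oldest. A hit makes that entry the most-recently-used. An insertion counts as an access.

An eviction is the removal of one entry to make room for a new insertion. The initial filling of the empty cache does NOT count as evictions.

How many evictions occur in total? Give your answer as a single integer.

Answer: 15

Derivation:
LRU simulation (capacity=3):
  1. access owl: MISS. Cache (LRU->MRU): [owl]
  2. access owl: HIT. Cache (LRU->MRU): [owl]
  3. access owl: HIT. Cache (LRU->MRU): [owl]
  4. access owl: HIT. Cache (LRU->MRU): [owl]
  5. access owl: HIT. Cache (LRU->MRU): [owl]
  6. access owl: HIT. Cache (LRU->MRU): [owl]
  7. access owl: HIT. Cache (LRU->MRU): [owl]
  8. access owl: HIT. Cache (LRU->MRU): [owl]
  9. access owl: HIT. Cache (LRU->MRU): [owl]
  10. access owl: HIT. Cache (LRU->MRU): [owl]
  11. access jay: MISS. Cache (LRU->MRU): [owl jay]
  12. access owl: HIT. Cache (LRU->MRU): [jay owl]
  13. access owl: HIT. Cache (LRU->MRU): [jay owl]
  14. access jay: HIT. Cache (LRU->MRU): [owl jay]
  15. access bee: MISS. Cache (LRU->MRU): [owl jay bee]
  16. access pear: MISS, evict owl. Cache (LRU->MRU): [jay bee pear]
  17. access owl: MISS, evict jay. Cache (LRU->MRU): [bee pear owl]
  18. access jay: MISS, evict bee. Cache (LRU->MRU): [pear owl jay]
  19. access owl: HIT. Cache (LRU->MRU): [pear jay owl]
  20. access pear: HIT. Cache (LRU->MRU): [jay owl pear]
  21. access melon: MISS, evict jay. Cache (LRU->MRU): [owl pear melon]
  22. access cherry: MISS, evict owl. Cache (LRU->MRU): [pear melon cherry]
  23. access owl: MISS, evict pear. Cache (LRU->MRU): [melon cherry owl]
  24. access jay: MISS, evict melon. Cache (LRU->MRU): [cherry owl jay]
  25. access bee: MISS, evict cherry. Cache (LRU->MRU): [owl jay bee]
  26. access melon: MISS, evict owl. Cache (LRU->MRU): [jay bee melon]
  27. access bee: HIT. Cache (LRU->MRU): [jay melon bee]
  28. access bee: HIT. Cache (LRU->MRU): [jay melon bee]
  29. access owl: MISS, evict jay. Cache (LRU->MRU): [melon bee owl]
  30. access bee: HIT. Cache (LRU->MRU): [melon owl bee]
  31. access bee: HIT. Cache (LRU->MRU): [melon owl bee]
  32. access bee: HIT. Cache (LRU->MRU): [melon owl bee]
  33. access cherry: MISS, evict melon. Cache (LRU->MRU): [owl bee cherry]
  34. access melon: MISS, evict owl. Cache (LRU->MRU): [bee cherry melon]
  35. access owl: MISS, evict bee. Cache (LRU->MRU): [cherry melon owl]
  36. access bee: MISS, evict cherry. Cache (LRU->MRU): [melon owl bee]
  37. access owl: HIT. Cache (LRU->MRU): [melon bee owl]
  38. access jay: MISS, evict melon. Cache (LRU->MRU): [bee owl jay]
Total: 20 hits, 18 misses, 15 evictions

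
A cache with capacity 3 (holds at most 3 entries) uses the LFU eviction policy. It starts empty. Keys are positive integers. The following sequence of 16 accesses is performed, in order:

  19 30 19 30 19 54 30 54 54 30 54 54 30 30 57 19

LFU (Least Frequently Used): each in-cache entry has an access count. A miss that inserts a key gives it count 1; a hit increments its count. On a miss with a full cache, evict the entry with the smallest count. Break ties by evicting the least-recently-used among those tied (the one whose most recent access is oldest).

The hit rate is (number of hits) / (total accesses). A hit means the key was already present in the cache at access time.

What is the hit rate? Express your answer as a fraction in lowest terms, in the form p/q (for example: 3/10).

Answer: 11/16

Derivation:
LFU simulation (capacity=3):
  1. access 19: MISS. Cache: [19(c=1)]
  2. access 30: MISS. Cache: [19(c=1) 30(c=1)]
  3. access 19: HIT, count now 2. Cache: [30(c=1) 19(c=2)]
  4. access 30: HIT, count now 2. Cache: [19(c=2) 30(c=2)]
  5. access 19: HIT, count now 3. Cache: [30(c=2) 19(c=3)]
  6. access 54: MISS. Cache: [54(c=1) 30(c=2) 19(c=3)]
  7. access 30: HIT, count now 3. Cache: [54(c=1) 19(c=3) 30(c=3)]
  8. access 54: HIT, count now 2. Cache: [54(c=2) 19(c=3) 30(c=3)]
  9. access 54: HIT, count now 3. Cache: [19(c=3) 30(c=3) 54(c=3)]
  10. access 30: HIT, count now 4. Cache: [19(c=3) 54(c=3) 30(c=4)]
  11. access 54: HIT, count now 4. Cache: [19(c=3) 30(c=4) 54(c=4)]
  12. access 54: HIT, count now 5. Cache: [19(c=3) 30(c=4) 54(c=5)]
  13. access 30: HIT, count now 5. Cache: [19(c=3) 54(c=5) 30(c=5)]
  14. access 30: HIT, count now 6. Cache: [19(c=3) 54(c=5) 30(c=6)]
  15. access 57: MISS, evict 19(c=3). Cache: [57(c=1) 54(c=5) 30(c=6)]
  16. access 19: MISS, evict 57(c=1). Cache: [19(c=1) 54(c=5) 30(c=6)]
Total: 11 hits, 5 misses, 2 evictions

Hit rate = 11/16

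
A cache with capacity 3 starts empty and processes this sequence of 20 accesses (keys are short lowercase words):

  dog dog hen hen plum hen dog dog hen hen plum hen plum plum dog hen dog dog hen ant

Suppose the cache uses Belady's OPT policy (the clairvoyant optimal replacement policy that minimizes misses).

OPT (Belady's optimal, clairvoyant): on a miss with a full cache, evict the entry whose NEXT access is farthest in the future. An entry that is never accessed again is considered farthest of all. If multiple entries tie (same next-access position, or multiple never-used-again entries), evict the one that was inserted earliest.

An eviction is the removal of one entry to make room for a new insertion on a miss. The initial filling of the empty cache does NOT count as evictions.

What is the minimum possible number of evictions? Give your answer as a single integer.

OPT (Belady) simulation (capacity=3):
  1. access dog: MISS. Cache: [dog]
  2. access dog: HIT. Next use of dog: step 7. Cache: [dog]
  3. access hen: MISS. Cache: [dog hen]
  4. access hen: HIT. Next use of hen: step 6. Cache: [dog hen]
  5. access plum: MISS. Cache: [dog hen plum]
  6. access hen: HIT. Next use of hen: step 9. Cache: [dog hen plum]
  7. access dog: HIT. Next use of dog: step 8. Cache: [dog hen plum]
  8. access dog: HIT. Next use of dog: step 15. Cache: [dog hen plum]
  9. access hen: HIT. Next use of hen: step 10. Cache: [dog hen plum]
  10. access hen: HIT. Next use of hen: step 12. Cache: [dog hen plum]
  11. access plum: HIT. Next use of plum: step 13. Cache: [dog hen plum]
  12. access hen: HIT. Next use of hen: step 16. Cache: [dog hen plum]
  13. access plum: HIT. Next use of plum: step 14. Cache: [dog hen plum]
  14. access plum: HIT. Next use of plum: never. Cache: [dog hen plum]
  15. access dog: HIT. Next use of dog: step 17. Cache: [dog hen plum]
  16. access hen: HIT. Next use of hen: step 19. Cache: [dog hen plum]
  17. access dog: HIT. Next use of dog: step 18. Cache: [dog hen plum]
  18. access dog: HIT. Next use of dog: never. Cache: [dog hen plum]
  19. access hen: HIT. Next use of hen: never. Cache: [dog hen plum]
  20. access ant: MISS, evict dog (next use: never). Cache: [hen plum ant]
Total: 16 hits, 4 misses, 1 evictions

Answer: 1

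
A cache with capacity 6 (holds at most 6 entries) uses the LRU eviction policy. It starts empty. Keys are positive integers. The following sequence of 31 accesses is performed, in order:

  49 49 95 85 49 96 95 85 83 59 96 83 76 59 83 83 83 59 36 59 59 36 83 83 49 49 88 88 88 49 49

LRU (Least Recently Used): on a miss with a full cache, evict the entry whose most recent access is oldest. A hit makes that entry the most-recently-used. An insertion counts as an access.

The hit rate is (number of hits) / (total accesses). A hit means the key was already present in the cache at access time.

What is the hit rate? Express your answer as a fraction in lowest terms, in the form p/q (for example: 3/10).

Answer: 21/31

Derivation:
LRU simulation (capacity=6):
  1. access 49: MISS. Cache (LRU->MRU): [49]
  2. access 49: HIT. Cache (LRU->MRU): [49]
  3. access 95: MISS. Cache (LRU->MRU): [49 95]
  4. access 85: MISS. Cache (LRU->MRU): [49 95 85]
  5. access 49: HIT. Cache (LRU->MRU): [95 85 49]
  6. access 96: MISS. Cache (LRU->MRU): [95 85 49 96]
  7. access 95: HIT. Cache (LRU->MRU): [85 49 96 95]
  8. access 85: HIT. Cache (LRU->MRU): [49 96 95 85]
  9. access 83: MISS. Cache (LRU->MRU): [49 96 95 85 83]
  10. access 59: MISS. Cache (LRU->MRU): [49 96 95 85 83 59]
  11. access 96: HIT. Cache (LRU->MRU): [49 95 85 83 59 96]
  12. access 83: HIT. Cache (LRU->MRU): [49 95 85 59 96 83]
  13. access 76: MISS, evict 49. Cache (LRU->MRU): [95 85 59 96 83 76]
  14. access 59: HIT. Cache (LRU->MRU): [95 85 96 83 76 59]
  15. access 83: HIT. Cache (LRU->MRU): [95 85 96 76 59 83]
  16. access 83: HIT. Cache (LRU->MRU): [95 85 96 76 59 83]
  17. access 83: HIT. Cache (LRU->MRU): [95 85 96 76 59 83]
  18. access 59: HIT. Cache (LRU->MRU): [95 85 96 76 83 59]
  19. access 36: MISS, evict 95. Cache (LRU->MRU): [85 96 76 83 59 36]
  20. access 59: HIT. Cache (LRU->MRU): [85 96 76 83 36 59]
  21. access 59: HIT. Cache (LRU->MRU): [85 96 76 83 36 59]
  22. access 36: HIT. Cache (LRU->MRU): [85 96 76 83 59 36]
  23. access 83: HIT. Cache (LRU->MRU): [85 96 76 59 36 83]
  24. access 83: HIT. Cache (LRU->MRU): [85 96 76 59 36 83]
  25. access 49: MISS, evict 85. Cache (LRU->MRU): [96 76 59 36 83 49]
  26. access 49: HIT. Cache (LRU->MRU): [96 76 59 36 83 49]
  27. access 88: MISS, evict 96. Cache (LRU->MRU): [76 59 36 83 49 88]
  28. access 88: HIT. Cache (LRU->MRU): [76 59 36 83 49 88]
  29. access 88: HIT. Cache (LRU->MRU): [76 59 36 83 49 88]
  30. access 49: HIT. Cache (LRU->MRU): [76 59 36 83 88 49]
  31. access 49: HIT. Cache (LRU->MRU): [76 59 36 83 88 49]
Total: 21 hits, 10 misses, 4 evictions

Hit rate = 21/31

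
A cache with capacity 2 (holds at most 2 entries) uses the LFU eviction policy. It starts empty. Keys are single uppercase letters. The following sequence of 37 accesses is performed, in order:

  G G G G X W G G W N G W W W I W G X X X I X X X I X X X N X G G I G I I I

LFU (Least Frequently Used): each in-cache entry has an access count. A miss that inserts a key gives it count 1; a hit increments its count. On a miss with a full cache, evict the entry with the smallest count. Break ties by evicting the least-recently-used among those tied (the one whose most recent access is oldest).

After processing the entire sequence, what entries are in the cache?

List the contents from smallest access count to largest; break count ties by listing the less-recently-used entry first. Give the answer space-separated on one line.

Answer: I G

Derivation:
LFU simulation (capacity=2):
  1. access G: MISS. Cache: [G(c=1)]
  2. access G: HIT, count now 2. Cache: [G(c=2)]
  3. access G: HIT, count now 3. Cache: [G(c=3)]
  4. access G: HIT, count now 4. Cache: [G(c=4)]
  5. access X: MISS. Cache: [X(c=1) G(c=4)]
  6. access W: MISS, evict X(c=1). Cache: [W(c=1) G(c=4)]
  7. access G: HIT, count now 5. Cache: [W(c=1) G(c=5)]
  8. access G: HIT, count now 6. Cache: [W(c=1) G(c=6)]
  9. access W: HIT, count now 2. Cache: [W(c=2) G(c=6)]
  10. access N: MISS, evict W(c=2). Cache: [N(c=1) G(c=6)]
  11. access G: HIT, count now 7. Cache: [N(c=1) G(c=7)]
  12. access W: MISS, evict N(c=1). Cache: [W(c=1) G(c=7)]
  13. access W: HIT, count now 2. Cache: [W(c=2) G(c=7)]
  14. access W: HIT, count now 3. Cache: [W(c=3) G(c=7)]
  15. access I: MISS, evict W(c=3). Cache: [I(c=1) G(c=7)]
  16. access W: MISS, evict I(c=1). Cache: [W(c=1) G(c=7)]
  17. access G: HIT, count now 8. Cache: [W(c=1) G(c=8)]
  18. access X: MISS, evict W(c=1). Cache: [X(c=1) G(c=8)]
  19. access X: HIT, count now 2. Cache: [X(c=2) G(c=8)]
  20. access X: HIT, count now 3. Cache: [X(c=3) G(c=8)]
  21. access I: MISS, evict X(c=3). Cache: [I(c=1) G(c=8)]
  22. access X: MISS, evict I(c=1). Cache: [X(c=1) G(c=8)]
  23. access X: HIT, count now 2. Cache: [X(c=2) G(c=8)]
  24. access X: HIT, count now 3. Cache: [X(c=3) G(c=8)]
  25. access I: MISS, evict X(c=3). Cache: [I(c=1) G(c=8)]
  26. access X: MISS, evict I(c=1). Cache: [X(c=1) G(c=8)]
  27. access X: HIT, count now 2. Cache: [X(c=2) G(c=8)]
  28. access X: HIT, count now 3. Cache: [X(c=3) G(c=8)]
  29. access N: MISS, evict X(c=3). Cache: [N(c=1) G(c=8)]
  30. access X: MISS, evict N(c=1). Cache: [X(c=1) G(c=8)]
  31. access G: HIT, count now 9. Cache: [X(c=1) G(c=9)]
  32. access G: HIT, count now 10. Cache: [X(c=1) G(c=10)]
  33. access I: MISS, evict X(c=1). Cache: [I(c=1) G(c=10)]
  34. access G: HIT, count now 11. Cache: [I(c=1) G(c=11)]
  35. access I: HIT, count now 2. Cache: [I(c=2) G(c=11)]
  36. access I: HIT, count now 3. Cache: [I(c=3) G(c=11)]
  37. access I: HIT, count now 4. Cache: [I(c=4) G(c=11)]
Total: 22 hits, 15 misses, 13 evictions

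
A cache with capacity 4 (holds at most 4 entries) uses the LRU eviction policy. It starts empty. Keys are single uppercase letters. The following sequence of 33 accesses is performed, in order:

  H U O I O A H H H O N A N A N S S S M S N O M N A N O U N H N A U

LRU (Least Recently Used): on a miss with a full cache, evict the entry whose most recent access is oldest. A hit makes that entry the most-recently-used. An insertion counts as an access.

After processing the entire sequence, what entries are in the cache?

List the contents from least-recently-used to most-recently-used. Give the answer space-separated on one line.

Answer: H N A U

Derivation:
LRU simulation (capacity=4):
  1. access H: MISS. Cache (LRU->MRU): [H]
  2. access U: MISS. Cache (LRU->MRU): [H U]
  3. access O: MISS. Cache (LRU->MRU): [H U O]
  4. access I: MISS. Cache (LRU->MRU): [H U O I]
  5. access O: HIT. Cache (LRU->MRU): [H U I O]
  6. access A: MISS, evict H. Cache (LRU->MRU): [U I O A]
  7. access H: MISS, evict U. Cache (LRU->MRU): [I O A H]
  8. access H: HIT. Cache (LRU->MRU): [I O A H]
  9. access H: HIT. Cache (LRU->MRU): [I O A H]
  10. access O: HIT. Cache (LRU->MRU): [I A H O]
  11. access N: MISS, evict I. Cache (LRU->MRU): [A H O N]
  12. access A: HIT. Cache (LRU->MRU): [H O N A]
  13. access N: HIT. Cache (LRU->MRU): [H O A N]
  14. access A: HIT. Cache (LRU->MRU): [H O N A]
  15. access N: HIT. Cache (LRU->MRU): [H O A N]
  16. access S: MISS, evict H. Cache (LRU->MRU): [O A N S]
  17. access S: HIT. Cache (LRU->MRU): [O A N S]
  18. access S: HIT. Cache (LRU->MRU): [O A N S]
  19. access M: MISS, evict O. Cache (LRU->MRU): [A N S M]
  20. access S: HIT. Cache (LRU->MRU): [A N M S]
  21. access N: HIT. Cache (LRU->MRU): [A M S N]
  22. access O: MISS, evict A. Cache (LRU->MRU): [M S N O]
  23. access M: HIT. Cache (LRU->MRU): [S N O M]
  24. access N: HIT. Cache (LRU->MRU): [S O M N]
  25. access A: MISS, evict S. Cache (LRU->MRU): [O M N A]
  26. access N: HIT. Cache (LRU->MRU): [O M A N]
  27. access O: HIT. Cache (LRU->MRU): [M A N O]
  28. access U: MISS, evict M. Cache (LRU->MRU): [A N O U]
  29. access N: HIT. Cache (LRU->MRU): [A O U N]
  30. access H: MISS, evict A. Cache (LRU->MRU): [O U N H]
  31. access N: HIT. Cache (LRU->MRU): [O U H N]
  32. access A: MISS, evict O. Cache (LRU->MRU): [U H N A]
  33. access U: HIT. Cache (LRU->MRU): [H N A U]
Total: 19 hits, 14 misses, 10 evictions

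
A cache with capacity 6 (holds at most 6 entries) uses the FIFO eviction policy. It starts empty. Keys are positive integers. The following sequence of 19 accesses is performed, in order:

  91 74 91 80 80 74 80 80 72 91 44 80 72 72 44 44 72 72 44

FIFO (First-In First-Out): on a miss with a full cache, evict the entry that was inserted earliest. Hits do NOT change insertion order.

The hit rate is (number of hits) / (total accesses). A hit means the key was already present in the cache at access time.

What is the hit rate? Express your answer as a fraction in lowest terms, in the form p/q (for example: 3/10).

FIFO simulation (capacity=6):
  1. access 91: MISS. Cache (old->new): [91]
  2. access 74: MISS. Cache (old->new): [91 74]
  3. access 91: HIT. Cache (old->new): [91 74]
  4. access 80: MISS. Cache (old->new): [91 74 80]
  5. access 80: HIT. Cache (old->new): [91 74 80]
  6. access 74: HIT. Cache (old->new): [91 74 80]
  7. access 80: HIT. Cache (old->new): [91 74 80]
  8. access 80: HIT. Cache (old->new): [91 74 80]
  9. access 72: MISS. Cache (old->new): [91 74 80 72]
  10. access 91: HIT. Cache (old->new): [91 74 80 72]
  11. access 44: MISS. Cache (old->new): [91 74 80 72 44]
  12. access 80: HIT. Cache (old->new): [91 74 80 72 44]
  13. access 72: HIT. Cache (old->new): [91 74 80 72 44]
  14. access 72: HIT. Cache (old->new): [91 74 80 72 44]
  15. access 44: HIT. Cache (old->new): [91 74 80 72 44]
  16. access 44: HIT. Cache (old->new): [91 74 80 72 44]
  17. access 72: HIT. Cache (old->new): [91 74 80 72 44]
  18. access 72: HIT. Cache (old->new): [91 74 80 72 44]
  19. access 44: HIT. Cache (old->new): [91 74 80 72 44]
Total: 14 hits, 5 misses, 0 evictions

Hit rate = 14/19

Answer: 14/19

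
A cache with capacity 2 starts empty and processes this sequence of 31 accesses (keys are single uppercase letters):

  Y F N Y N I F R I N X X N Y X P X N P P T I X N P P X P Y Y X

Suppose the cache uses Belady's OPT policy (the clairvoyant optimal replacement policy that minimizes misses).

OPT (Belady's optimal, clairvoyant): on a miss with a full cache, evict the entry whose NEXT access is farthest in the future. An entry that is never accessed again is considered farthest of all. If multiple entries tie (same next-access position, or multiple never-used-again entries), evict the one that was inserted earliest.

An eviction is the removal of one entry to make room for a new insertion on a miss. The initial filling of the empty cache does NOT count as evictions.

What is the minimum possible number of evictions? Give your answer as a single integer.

Answer: 14

Derivation:
OPT (Belady) simulation (capacity=2):
  1. access Y: MISS. Cache: [Y]
  2. access F: MISS. Cache: [Y F]
  3. access N: MISS, evict F (next use: step 7). Cache: [Y N]
  4. access Y: HIT. Next use of Y: step 14. Cache: [Y N]
  5. access N: HIT. Next use of N: step 10. Cache: [Y N]
  6. access I: MISS, evict Y (next use: step 14). Cache: [N I]
  7. access F: MISS, evict N (next use: step 10). Cache: [I F]
  8. access R: MISS, evict F (next use: never). Cache: [I R]
  9. access I: HIT. Next use of I: step 22. Cache: [I R]
  10. access N: MISS, evict R (next use: never). Cache: [I N]
  11. access X: MISS, evict I (next use: step 22). Cache: [N X]
  12. access X: HIT. Next use of X: step 15. Cache: [N X]
  13. access N: HIT. Next use of N: step 18. Cache: [N X]
  14. access Y: MISS, evict N (next use: step 18). Cache: [X Y]
  15. access X: HIT. Next use of X: step 17. Cache: [X Y]
  16. access P: MISS, evict Y (next use: step 29). Cache: [X P]
  17. access X: HIT. Next use of X: step 23. Cache: [X P]
  18. access N: MISS, evict X (next use: step 23). Cache: [P N]
  19. access P: HIT. Next use of P: step 20. Cache: [P N]
  20. access P: HIT. Next use of P: step 25. Cache: [P N]
  21. access T: MISS, evict P (next use: step 25). Cache: [N T]
  22. access I: MISS, evict T (next use: never). Cache: [N I]
  23. access X: MISS, evict I (next use: never). Cache: [N X]
  24. access N: HIT. Next use of N: never. Cache: [N X]
  25. access P: MISS, evict N (next use: never). Cache: [X P]
  26. access P: HIT. Next use of P: step 28. Cache: [X P]
  27. access X: HIT. Next use of X: step 31. Cache: [X P]
  28. access P: HIT. Next use of P: never. Cache: [X P]
  29. access Y: MISS, evict P (next use: never). Cache: [X Y]
  30. access Y: HIT. Next use of Y: never. Cache: [X Y]
  31. access X: HIT. Next use of X: never. Cache: [X Y]
Total: 15 hits, 16 misses, 14 evictions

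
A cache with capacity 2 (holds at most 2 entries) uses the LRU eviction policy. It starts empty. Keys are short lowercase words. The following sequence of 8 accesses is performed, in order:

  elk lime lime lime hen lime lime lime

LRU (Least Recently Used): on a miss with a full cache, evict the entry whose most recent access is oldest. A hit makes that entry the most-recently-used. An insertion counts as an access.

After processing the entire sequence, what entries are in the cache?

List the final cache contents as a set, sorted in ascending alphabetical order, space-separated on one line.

LRU simulation (capacity=2):
  1. access elk: MISS. Cache (LRU->MRU): [elk]
  2. access lime: MISS. Cache (LRU->MRU): [elk lime]
  3. access lime: HIT. Cache (LRU->MRU): [elk lime]
  4. access lime: HIT. Cache (LRU->MRU): [elk lime]
  5. access hen: MISS, evict elk. Cache (LRU->MRU): [lime hen]
  6. access lime: HIT. Cache (LRU->MRU): [hen lime]
  7. access lime: HIT. Cache (LRU->MRU): [hen lime]
  8. access lime: HIT. Cache (LRU->MRU): [hen lime]
Total: 5 hits, 3 misses, 1 evictions

Answer: hen lime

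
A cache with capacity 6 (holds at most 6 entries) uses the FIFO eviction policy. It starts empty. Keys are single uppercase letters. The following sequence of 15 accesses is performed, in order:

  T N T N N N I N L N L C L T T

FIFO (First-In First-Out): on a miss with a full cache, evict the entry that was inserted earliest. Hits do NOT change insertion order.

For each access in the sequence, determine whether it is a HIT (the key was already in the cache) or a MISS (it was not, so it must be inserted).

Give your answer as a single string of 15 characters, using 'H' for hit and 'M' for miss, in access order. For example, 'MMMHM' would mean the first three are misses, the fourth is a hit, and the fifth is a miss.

Answer: MMHHHHMHMHHMHHH

Derivation:
FIFO simulation (capacity=6):
  1. access T: MISS. Cache (old->new): [T]
  2. access N: MISS. Cache (old->new): [T N]
  3. access T: HIT. Cache (old->new): [T N]
  4. access N: HIT. Cache (old->new): [T N]
  5. access N: HIT. Cache (old->new): [T N]
  6. access N: HIT. Cache (old->new): [T N]
  7. access I: MISS. Cache (old->new): [T N I]
  8. access N: HIT. Cache (old->new): [T N I]
  9. access L: MISS. Cache (old->new): [T N I L]
  10. access N: HIT. Cache (old->new): [T N I L]
  11. access L: HIT. Cache (old->new): [T N I L]
  12. access C: MISS. Cache (old->new): [T N I L C]
  13. access L: HIT. Cache (old->new): [T N I L C]
  14. access T: HIT. Cache (old->new): [T N I L C]
  15. access T: HIT. Cache (old->new): [T N I L C]
Total: 10 hits, 5 misses, 0 evictions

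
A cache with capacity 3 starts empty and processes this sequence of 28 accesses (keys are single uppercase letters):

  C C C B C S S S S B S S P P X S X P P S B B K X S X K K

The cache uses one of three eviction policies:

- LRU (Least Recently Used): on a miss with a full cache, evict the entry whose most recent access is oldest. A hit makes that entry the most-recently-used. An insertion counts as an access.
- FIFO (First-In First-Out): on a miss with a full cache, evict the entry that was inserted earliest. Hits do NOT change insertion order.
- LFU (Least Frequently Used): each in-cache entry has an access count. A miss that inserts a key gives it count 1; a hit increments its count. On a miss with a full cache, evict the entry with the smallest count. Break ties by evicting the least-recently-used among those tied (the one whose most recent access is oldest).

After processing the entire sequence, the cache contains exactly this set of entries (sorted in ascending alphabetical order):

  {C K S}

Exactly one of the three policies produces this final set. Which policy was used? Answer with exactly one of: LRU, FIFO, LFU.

Answer: LFU

Derivation:
Simulating under each policy and comparing final sets:
  LRU: final set = {K S X} -> differs
  FIFO: final set = {K S X} -> differs
  LFU: final set = {C K S} -> MATCHES target
Only LFU produces the target set.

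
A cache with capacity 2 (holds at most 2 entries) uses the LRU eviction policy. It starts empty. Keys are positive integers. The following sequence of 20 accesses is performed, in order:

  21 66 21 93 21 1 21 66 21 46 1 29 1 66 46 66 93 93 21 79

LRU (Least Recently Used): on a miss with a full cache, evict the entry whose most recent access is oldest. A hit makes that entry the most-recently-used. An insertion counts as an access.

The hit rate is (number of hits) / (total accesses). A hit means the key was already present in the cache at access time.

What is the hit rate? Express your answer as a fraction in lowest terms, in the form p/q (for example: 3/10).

Answer: 7/20

Derivation:
LRU simulation (capacity=2):
  1. access 21: MISS. Cache (LRU->MRU): [21]
  2. access 66: MISS. Cache (LRU->MRU): [21 66]
  3. access 21: HIT. Cache (LRU->MRU): [66 21]
  4. access 93: MISS, evict 66. Cache (LRU->MRU): [21 93]
  5. access 21: HIT. Cache (LRU->MRU): [93 21]
  6. access 1: MISS, evict 93. Cache (LRU->MRU): [21 1]
  7. access 21: HIT. Cache (LRU->MRU): [1 21]
  8. access 66: MISS, evict 1. Cache (LRU->MRU): [21 66]
  9. access 21: HIT. Cache (LRU->MRU): [66 21]
  10. access 46: MISS, evict 66. Cache (LRU->MRU): [21 46]
  11. access 1: MISS, evict 21. Cache (LRU->MRU): [46 1]
  12. access 29: MISS, evict 46. Cache (LRU->MRU): [1 29]
  13. access 1: HIT. Cache (LRU->MRU): [29 1]
  14. access 66: MISS, evict 29. Cache (LRU->MRU): [1 66]
  15. access 46: MISS, evict 1. Cache (LRU->MRU): [66 46]
  16. access 66: HIT. Cache (LRU->MRU): [46 66]
  17. access 93: MISS, evict 46. Cache (LRU->MRU): [66 93]
  18. access 93: HIT. Cache (LRU->MRU): [66 93]
  19. access 21: MISS, evict 66. Cache (LRU->MRU): [93 21]
  20. access 79: MISS, evict 93. Cache (LRU->MRU): [21 79]
Total: 7 hits, 13 misses, 11 evictions

Hit rate = 7/20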